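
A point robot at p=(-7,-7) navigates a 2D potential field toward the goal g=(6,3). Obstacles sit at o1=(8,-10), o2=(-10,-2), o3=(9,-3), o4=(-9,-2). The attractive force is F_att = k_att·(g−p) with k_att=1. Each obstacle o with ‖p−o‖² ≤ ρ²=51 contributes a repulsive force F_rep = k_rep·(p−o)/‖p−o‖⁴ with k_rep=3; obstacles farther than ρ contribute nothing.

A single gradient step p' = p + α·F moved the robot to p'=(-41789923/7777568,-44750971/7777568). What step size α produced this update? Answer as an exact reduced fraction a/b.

F_att = 1·(g−p) = 1·(13,10) = (13.0000,10.0000)
o1: d²=234 > ρ²=51 → inactive
o2: d²=34 ≤ ρ²=51; F_rep = 3·(3,-5)/34² = (0.0078,-0.0130)
o3: d²=272 > ρ²=51 → inactive
o4: d²=29 ≤ ρ²=51; F_rep = 3·(2,-5)/29² = (0.0071,-0.0178)
F = F_att + ΣF_rep = (13.0149,9.9692)
Δp = p'−p = (1.6269,1.2461); α = Δx/Fx = (12653053/7777568) / (12653053/972196) = 1/8
check: Δy/Fy = (9692005/7777568) / (9692005/972196) = 1/8 ✓

α = 1/8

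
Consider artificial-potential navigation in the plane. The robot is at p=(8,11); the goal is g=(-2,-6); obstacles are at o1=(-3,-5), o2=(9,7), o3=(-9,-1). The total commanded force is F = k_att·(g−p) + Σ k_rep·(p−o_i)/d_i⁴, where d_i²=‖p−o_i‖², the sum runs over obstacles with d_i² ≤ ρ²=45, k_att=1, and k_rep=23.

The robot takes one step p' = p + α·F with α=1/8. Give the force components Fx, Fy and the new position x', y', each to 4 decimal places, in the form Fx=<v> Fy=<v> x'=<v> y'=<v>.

F_att = 1·(g−p) = 1·(-10,-17) = (-10.0000,-17.0000)
o1: d²=377 > ρ²=45 → inactive
o2: d²=17 ≤ ρ²=45; F_rep = 23·(-1,4)/17² = (-0.0796,0.3183)
o3: d²=433 > ρ²=45 → inactive
F = F_att + ΣF_rep = (-10.0796,-16.6817)
p' = p + 1/8·F = (6.7401,8.9148)

Fx=-10.0796 Fy=-16.6817 x'=6.7401 y'=8.9148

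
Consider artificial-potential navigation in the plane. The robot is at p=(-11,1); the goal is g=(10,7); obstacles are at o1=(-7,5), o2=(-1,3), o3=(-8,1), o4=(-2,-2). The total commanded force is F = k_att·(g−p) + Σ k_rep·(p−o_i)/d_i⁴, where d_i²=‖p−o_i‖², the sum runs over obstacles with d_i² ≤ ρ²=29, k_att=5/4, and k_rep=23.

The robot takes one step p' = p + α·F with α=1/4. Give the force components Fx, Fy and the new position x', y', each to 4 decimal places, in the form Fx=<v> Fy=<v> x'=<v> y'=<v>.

F_att = 5/4·(g−p) = 5/4·(21,6) = (26.2500,7.5000)
o1: d²=32 > ρ²=29 → inactive
o2: d²=104 > ρ²=29 → inactive
o3: d²=9 ≤ ρ²=29; F_rep = 23·(-3,0)/9² = (-0.8519,0.0000)
o4: d²=90 > ρ²=29 → inactive
F = F_att + ΣF_rep = (25.3981,7.5000)
p' = p + 1/4·F = (-4.6505,2.8750)

Fx=25.3981 Fy=7.5000 x'=-4.6505 y'=2.8750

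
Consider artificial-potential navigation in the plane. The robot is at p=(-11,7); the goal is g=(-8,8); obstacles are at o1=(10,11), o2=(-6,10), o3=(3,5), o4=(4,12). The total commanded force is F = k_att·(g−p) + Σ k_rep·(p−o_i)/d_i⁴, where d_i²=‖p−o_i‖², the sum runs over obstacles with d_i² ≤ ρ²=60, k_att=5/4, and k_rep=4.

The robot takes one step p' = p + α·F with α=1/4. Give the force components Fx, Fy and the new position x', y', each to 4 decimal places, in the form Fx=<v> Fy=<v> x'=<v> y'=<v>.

F_att = 5/4·(g−p) = 5/4·(3,1) = (3.7500,1.2500)
o1: d²=457 > ρ²=60 → inactive
o2: d²=34 ≤ ρ²=60; F_rep = 4·(-5,-3)/34² = (-0.0173,-0.0104)
o3: d²=200 > ρ²=60 → inactive
o4: d²=250 > ρ²=60 → inactive
F = F_att + ΣF_rep = (3.7327,1.2396)
p' = p + 1/4·F = (-10.0668,7.3099)

Fx=3.7327 Fy=1.2396 x'=-10.0668 y'=7.3099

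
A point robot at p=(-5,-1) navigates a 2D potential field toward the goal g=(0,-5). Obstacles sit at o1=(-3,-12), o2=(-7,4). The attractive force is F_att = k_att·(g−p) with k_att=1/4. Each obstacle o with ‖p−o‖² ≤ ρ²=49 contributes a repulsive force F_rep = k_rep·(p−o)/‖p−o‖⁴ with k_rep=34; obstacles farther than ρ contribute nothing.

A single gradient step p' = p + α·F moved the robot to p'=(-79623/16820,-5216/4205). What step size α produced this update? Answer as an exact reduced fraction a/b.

α = 1/5

F_att = 1/4·(g−p) = 1/4·(5,-4) = (1.2500,-1.0000)
o1: d²=125 > ρ²=49 → inactive
o2: d²=29 ≤ ρ²=49; F_rep = 34·(2,-5)/29² = (0.0809,-0.2021)
F = F_att + ΣF_rep = (1.3309,-1.2021)
Δp = p'−p = (0.2662,-0.2404); α = Δx/Fx = (4477/16820) / (4477/3364) = 1/5
check: Δy/Fy = (-1011/4205) / (-1011/841) = 1/5 ✓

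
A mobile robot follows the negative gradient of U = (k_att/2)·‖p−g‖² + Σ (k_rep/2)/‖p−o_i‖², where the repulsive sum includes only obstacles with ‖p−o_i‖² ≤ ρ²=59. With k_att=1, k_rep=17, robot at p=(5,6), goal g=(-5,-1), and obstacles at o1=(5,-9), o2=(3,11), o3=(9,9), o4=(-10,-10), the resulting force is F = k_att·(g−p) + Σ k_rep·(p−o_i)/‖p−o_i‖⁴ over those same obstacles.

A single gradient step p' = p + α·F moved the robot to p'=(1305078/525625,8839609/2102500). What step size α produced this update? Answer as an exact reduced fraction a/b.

F_att = 1·(g−p) = 1·(-10,-7) = (-10.0000,-7.0000)
o1: d²=225 > ρ²=59 → inactive
o2: d²=29 ≤ ρ²=59; F_rep = 17·(2,-5)/29² = (0.0404,-0.1011)
o3: d²=25 ≤ ρ²=59; F_rep = 17·(-4,-3)/25² = (-0.1088,-0.0816)
o4: d²=481 > ρ²=59 → inactive
F = F_att + ΣF_rep = (-10.0684,-7.1827)
Δp = p'−p = (-2.5171,-1.7957); α = Δx/Fx = (-1323047/525625) / (-5292188/525625) = 1/4
check: Δy/Fy = (-3775391/2102500) / (-3775391/525625) = 1/4 ✓

α = 1/4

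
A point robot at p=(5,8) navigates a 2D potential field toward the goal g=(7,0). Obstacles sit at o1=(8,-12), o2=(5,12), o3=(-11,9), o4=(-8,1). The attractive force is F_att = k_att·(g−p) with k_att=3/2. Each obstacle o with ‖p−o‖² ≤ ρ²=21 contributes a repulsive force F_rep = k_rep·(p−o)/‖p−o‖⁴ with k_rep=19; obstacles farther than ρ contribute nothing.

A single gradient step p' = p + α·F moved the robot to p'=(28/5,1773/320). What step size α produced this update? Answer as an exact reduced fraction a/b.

α = 1/5

F_att = 3/2·(g−p) = 3/2·(2,-8) = (3.0000,-12.0000)
o1: d²=409 > ρ²=21 → inactive
o2: d²=16 ≤ ρ²=21; F_rep = 19·(0,-4)/16² = (0.0000,-0.2969)
o3: d²=257 > ρ²=21 → inactive
o4: d²=218 > ρ²=21 → inactive
F = F_att + ΣF_rep = (3.0000,-12.2969)
Δp = p'−p = (0.6000,-2.4594); α = Δx/Fx = (3/5) / (3) = 1/5
check: Δy/Fy = (-787/320) / (-787/64) = 1/5 ✓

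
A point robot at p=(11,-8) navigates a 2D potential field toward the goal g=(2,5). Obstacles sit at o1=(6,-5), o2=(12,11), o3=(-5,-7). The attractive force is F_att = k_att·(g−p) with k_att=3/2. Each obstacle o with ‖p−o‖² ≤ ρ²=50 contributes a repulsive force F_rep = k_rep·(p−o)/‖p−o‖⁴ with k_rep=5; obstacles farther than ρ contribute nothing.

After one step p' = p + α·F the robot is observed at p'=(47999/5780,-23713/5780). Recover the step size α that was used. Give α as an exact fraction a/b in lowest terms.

α = 1/5

F_att = 3/2·(g−p) = 3/2·(-9,13) = (-13.5000,19.5000)
o1: d²=34 ≤ ρ²=50; F_rep = 5·(5,-3)/34² = (0.0216,-0.0130)
o2: d²=362 > ρ²=50 → inactive
o3: d²=257 > ρ²=50 → inactive
F = F_att + ΣF_rep = (-13.4784,19.4870)
Δp = p'−p = (-2.6957,3.8974); α = Δx/Fx = (-15581/5780) / (-15581/1156) = 1/5
check: Δy/Fy = (22527/5780) / (22527/1156) = 1/5 ✓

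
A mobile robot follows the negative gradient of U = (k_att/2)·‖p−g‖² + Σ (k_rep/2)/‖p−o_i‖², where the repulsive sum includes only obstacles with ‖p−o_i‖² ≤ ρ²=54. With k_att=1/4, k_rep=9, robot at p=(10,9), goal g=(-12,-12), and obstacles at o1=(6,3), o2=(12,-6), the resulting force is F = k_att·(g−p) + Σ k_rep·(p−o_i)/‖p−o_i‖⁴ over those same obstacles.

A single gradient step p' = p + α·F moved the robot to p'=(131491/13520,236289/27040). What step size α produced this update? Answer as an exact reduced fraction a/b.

F_att = 1/4·(g−p) = 1/4·(-22,-21) = (-5.5000,-5.2500)
o1: d²=52 ≤ ρ²=54; F_rep = 9·(4,6)/52² = (0.0133,0.0200)
o2: d²=229 > ρ²=54 → inactive
F = F_att + ΣF_rep = (-5.4867,-5.2300)
Δp = p'−p = (-0.2743,-0.2615); α = Δx/Fx = (-3709/13520) / (-3709/676) = 1/20
check: Δy/Fy = (-7071/27040) / (-7071/1352) = 1/20 ✓

α = 1/20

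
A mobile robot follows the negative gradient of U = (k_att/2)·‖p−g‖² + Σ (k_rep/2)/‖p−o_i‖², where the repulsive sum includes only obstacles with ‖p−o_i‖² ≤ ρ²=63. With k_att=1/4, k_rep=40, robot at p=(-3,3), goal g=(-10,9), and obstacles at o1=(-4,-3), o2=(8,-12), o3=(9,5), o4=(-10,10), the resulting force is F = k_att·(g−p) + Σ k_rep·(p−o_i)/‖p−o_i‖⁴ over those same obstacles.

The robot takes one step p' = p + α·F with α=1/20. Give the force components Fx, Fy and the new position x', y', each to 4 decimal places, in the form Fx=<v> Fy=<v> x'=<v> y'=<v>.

F_att = 1/4·(g−p) = 1/4·(-7,6) = (-1.7500,1.5000)
o1: d²=37 ≤ ρ²=63; F_rep = 40·(1,6)/37² = (0.0292,0.1753)
o2: d²=346 > ρ²=63 → inactive
o3: d²=148 > ρ²=63 → inactive
o4: d²=98 > ρ²=63 → inactive
F = F_att + ΣF_rep = (-1.7208,1.6753)
p' = p + 1/20·F = (-3.0860,3.0838)

Fx=-1.7208 Fy=1.6753 x'=-3.0860 y'=3.0838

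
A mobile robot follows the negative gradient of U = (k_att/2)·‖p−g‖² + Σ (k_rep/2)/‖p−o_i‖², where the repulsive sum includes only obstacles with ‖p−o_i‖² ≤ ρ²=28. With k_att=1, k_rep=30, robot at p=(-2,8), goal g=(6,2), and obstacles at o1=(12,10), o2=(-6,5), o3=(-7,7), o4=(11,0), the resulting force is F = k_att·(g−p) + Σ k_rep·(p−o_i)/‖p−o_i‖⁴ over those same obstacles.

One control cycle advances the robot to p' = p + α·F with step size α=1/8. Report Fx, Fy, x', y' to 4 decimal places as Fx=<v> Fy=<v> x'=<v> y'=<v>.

Fx=8.4139 Fy=-5.8116 x'=-0.9483 y'=7.2735

F_att = 1·(g−p) = 1·(8,-6) = (8.0000,-6.0000)
o1: d²=200 > ρ²=28 → inactive
o2: d²=25 ≤ ρ²=28; F_rep = 30·(4,3)/25² = (0.1920,0.1440)
o3: d²=26 ≤ ρ²=28; F_rep = 30·(5,1)/26² = (0.2219,0.0444)
o4: d²=233 > ρ²=28 → inactive
F = F_att + ΣF_rep = (8.4139,-5.8116)
p' = p + 1/8·F = (-0.9483,7.2735)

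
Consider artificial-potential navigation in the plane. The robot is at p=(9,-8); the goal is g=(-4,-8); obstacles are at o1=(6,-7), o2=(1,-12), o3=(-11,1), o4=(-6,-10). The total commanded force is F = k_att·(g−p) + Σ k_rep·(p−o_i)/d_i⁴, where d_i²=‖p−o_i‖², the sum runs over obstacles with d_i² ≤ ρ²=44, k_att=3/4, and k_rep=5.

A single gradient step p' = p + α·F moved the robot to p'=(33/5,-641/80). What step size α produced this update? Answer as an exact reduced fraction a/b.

α = 1/4

F_att = 3/4·(g−p) = 3/4·(-13,0) = (-9.7500,0.0000)
o1: d²=10 ≤ ρ²=44; F_rep = 5·(3,-1)/10² = (0.1500,-0.0500)
o2: d²=80 > ρ²=44 → inactive
o3: d²=481 > ρ²=44 → inactive
o4: d²=229 > ρ²=44 → inactive
F = F_att + ΣF_rep = (-9.6000,-0.0500)
Δp = p'−p = (-2.4000,-0.0125); α = Δx/Fx = (-12/5) / (-48/5) = 1/4
check: Δy/Fy = (-1/80) / (-1/20) = 1/4 ✓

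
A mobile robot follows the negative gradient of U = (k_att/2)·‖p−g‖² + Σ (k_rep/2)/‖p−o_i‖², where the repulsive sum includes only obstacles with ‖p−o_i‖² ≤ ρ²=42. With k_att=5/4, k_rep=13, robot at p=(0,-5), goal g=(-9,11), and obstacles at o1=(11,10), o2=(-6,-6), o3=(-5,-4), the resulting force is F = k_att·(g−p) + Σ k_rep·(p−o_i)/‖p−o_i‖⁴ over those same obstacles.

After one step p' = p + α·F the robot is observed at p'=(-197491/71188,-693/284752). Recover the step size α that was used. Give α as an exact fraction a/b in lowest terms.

α = 1/4

F_att = 5/4·(g−p) = 5/4·(-9,16) = (-11.2500,20.0000)
o1: d²=346 > ρ²=42 → inactive
o2: d²=37 ≤ ρ²=42; F_rep = 13·(6,1)/37² = (0.0570,0.0095)
o3: d²=26 ≤ ρ²=42; F_rep = 13·(5,-1)/26² = (0.0962,-0.0192)
F = F_att + ΣF_rep = (-11.0969,19.9903)
Δp = p'−p = (-2.7742,4.9976); α = Δx/Fx = (-197491/71188) / (-197491/17797) = 1/4
check: Δy/Fy = (1423067/284752) / (1423067/71188) = 1/4 ✓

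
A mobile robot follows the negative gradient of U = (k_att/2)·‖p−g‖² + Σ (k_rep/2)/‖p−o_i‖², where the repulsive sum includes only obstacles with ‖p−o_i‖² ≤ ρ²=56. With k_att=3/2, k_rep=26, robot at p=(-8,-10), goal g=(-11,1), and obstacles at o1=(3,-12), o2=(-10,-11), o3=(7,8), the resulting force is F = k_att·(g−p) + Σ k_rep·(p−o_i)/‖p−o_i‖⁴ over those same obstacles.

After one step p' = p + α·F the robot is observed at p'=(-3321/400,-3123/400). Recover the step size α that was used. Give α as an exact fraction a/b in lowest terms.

α = 1/8

F_att = 3/2·(g−p) = 3/2·(-3,11) = (-4.5000,16.5000)
o1: d²=125 > ρ²=56 → inactive
o2: d²=5 ≤ ρ²=56; F_rep = 26·(2,1)/5² = (2.0800,1.0400)
o3: d²=549 > ρ²=56 → inactive
F = F_att + ΣF_rep = (-2.4200,17.5400)
Δp = p'−p = (-0.3025,2.1925); α = Δx/Fx = (-121/400) / (-121/50) = 1/8
check: Δy/Fy = (877/400) / (877/50) = 1/8 ✓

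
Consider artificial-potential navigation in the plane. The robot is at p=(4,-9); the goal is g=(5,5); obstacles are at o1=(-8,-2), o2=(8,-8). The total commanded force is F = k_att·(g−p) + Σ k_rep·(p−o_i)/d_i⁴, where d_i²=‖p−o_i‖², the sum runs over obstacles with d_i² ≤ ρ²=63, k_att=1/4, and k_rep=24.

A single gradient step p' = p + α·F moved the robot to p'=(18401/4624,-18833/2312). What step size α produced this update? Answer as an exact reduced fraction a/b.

F_att = 1/4·(g−p) = 1/4·(1,14) = (0.2500,3.5000)
o1: d²=193 > ρ²=63 → inactive
o2: d²=17 ≤ ρ²=63; F_rep = 24·(-4,-1)/17² = (-0.3322,-0.0830)
F = F_att + ΣF_rep = (-0.0822,3.4170)
Δp = p'−p = (-0.0205,0.8542); α = Δx/Fx = (-95/4624) / (-95/1156) = 1/4
check: Δy/Fy = (1975/2312) / (1975/578) = 1/4 ✓

α = 1/4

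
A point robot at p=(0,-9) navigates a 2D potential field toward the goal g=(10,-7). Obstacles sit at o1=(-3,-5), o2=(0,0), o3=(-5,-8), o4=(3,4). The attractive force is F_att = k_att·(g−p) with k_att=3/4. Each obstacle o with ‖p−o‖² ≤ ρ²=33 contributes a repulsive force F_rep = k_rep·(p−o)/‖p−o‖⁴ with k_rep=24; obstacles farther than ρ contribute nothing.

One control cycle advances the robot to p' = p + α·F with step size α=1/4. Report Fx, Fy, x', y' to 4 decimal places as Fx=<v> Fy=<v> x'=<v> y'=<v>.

F_att = 3/4·(g−p) = 3/4·(10,2) = (7.5000,1.5000)
o1: d²=25 ≤ ρ²=33; F_rep = 24·(3,-4)/25² = (0.1152,-0.1536)
o2: d²=81 > ρ²=33 → inactive
o3: d²=26 ≤ ρ²=33; F_rep = 24·(5,-1)/26² = (0.1775,-0.0355)
o4: d²=178 > ρ²=33 → inactive
F = F_att + ΣF_rep = (7.7927,1.3109)
p' = p + 1/4·F = (1.9482,-8.6723)

Fx=7.7927 Fy=1.3109 x'=1.9482 y'=-8.6723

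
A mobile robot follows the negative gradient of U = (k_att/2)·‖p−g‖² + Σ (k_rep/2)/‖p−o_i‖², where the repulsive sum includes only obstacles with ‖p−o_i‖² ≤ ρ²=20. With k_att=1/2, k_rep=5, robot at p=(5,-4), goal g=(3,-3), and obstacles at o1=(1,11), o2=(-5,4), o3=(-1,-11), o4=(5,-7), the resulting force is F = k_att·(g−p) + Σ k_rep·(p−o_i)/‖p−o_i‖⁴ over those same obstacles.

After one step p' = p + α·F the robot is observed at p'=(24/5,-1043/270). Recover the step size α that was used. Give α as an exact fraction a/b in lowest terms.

α = 1/5

F_att = 1/2·(g−p) = 1/2·(-2,1) = (-1.0000,0.5000)
o1: d²=241 > ρ²=20 → inactive
o2: d²=164 > ρ²=20 → inactive
o3: d²=85 > ρ²=20 → inactive
o4: d²=9 ≤ ρ²=20; F_rep = 5·(0,3)/9² = (0.0000,0.1852)
F = F_att + ΣF_rep = (-1.0000,0.6852)
Δp = p'−p = (-0.2000,0.1370); α = Δx/Fx = (-1/5) / (-1) = 1/5
check: Δy/Fy = (37/270) / (37/54) = 1/5 ✓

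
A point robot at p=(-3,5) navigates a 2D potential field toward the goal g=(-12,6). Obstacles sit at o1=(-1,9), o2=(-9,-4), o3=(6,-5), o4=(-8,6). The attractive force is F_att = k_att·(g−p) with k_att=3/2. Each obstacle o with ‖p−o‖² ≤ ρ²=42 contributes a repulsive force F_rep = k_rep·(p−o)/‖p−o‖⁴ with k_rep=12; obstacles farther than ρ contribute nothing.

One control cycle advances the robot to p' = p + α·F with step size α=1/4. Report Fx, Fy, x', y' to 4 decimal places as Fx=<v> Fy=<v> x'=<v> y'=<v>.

Fx=-13.4712 Fy=1.3622 x'=-6.3678 y'=5.3406

F_att = 3/2·(g−p) = 3/2·(-9,1) = (-13.5000,1.5000)
o1: d²=20 ≤ ρ²=42; F_rep = 12·(-2,-4)/20² = (-0.0600,-0.1200)
o2: d²=117 > ρ²=42 → inactive
o3: d²=181 > ρ²=42 → inactive
o4: d²=26 ≤ ρ²=42; F_rep = 12·(5,-1)/26² = (0.0888,-0.0178)
F = F_att + ΣF_rep = (-13.4712,1.3622)
p' = p + 1/4·F = (-6.3678,5.3406)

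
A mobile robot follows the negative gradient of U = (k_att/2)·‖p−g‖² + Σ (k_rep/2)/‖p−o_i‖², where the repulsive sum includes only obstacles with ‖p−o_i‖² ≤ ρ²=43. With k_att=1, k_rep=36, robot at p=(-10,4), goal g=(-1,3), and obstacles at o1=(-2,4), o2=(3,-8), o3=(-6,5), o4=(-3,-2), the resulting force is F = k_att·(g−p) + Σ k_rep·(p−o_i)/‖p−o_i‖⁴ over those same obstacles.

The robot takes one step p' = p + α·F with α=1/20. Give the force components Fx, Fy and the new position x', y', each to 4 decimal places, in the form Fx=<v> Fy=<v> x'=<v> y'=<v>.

F_att = 1·(g−p) = 1·(9,-1) = (9.0000,-1.0000)
o1: d²=64 > ρ²=43 → inactive
o2: d²=313 > ρ²=43 → inactive
o3: d²=17 ≤ ρ²=43; F_rep = 36·(-4,-1)/17² = (-0.4983,-0.1246)
o4: d²=85 > ρ²=43 → inactive
F = F_att + ΣF_rep = (8.5017,-1.1246)
p' = p + 1/20·F = (-9.5749,3.9438)

Fx=8.5017 Fy=-1.1246 x'=-9.5749 y'=3.9438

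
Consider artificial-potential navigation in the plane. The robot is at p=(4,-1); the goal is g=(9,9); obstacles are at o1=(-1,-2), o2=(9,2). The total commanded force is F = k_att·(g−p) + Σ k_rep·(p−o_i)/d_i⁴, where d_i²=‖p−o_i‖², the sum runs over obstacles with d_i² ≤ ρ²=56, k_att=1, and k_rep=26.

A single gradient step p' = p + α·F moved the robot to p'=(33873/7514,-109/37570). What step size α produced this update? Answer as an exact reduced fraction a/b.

α = 1/10

F_att = 1·(g−p) = 1·(5,10) = (5.0000,10.0000)
o1: d²=26 ≤ ρ²=56; F_rep = 26·(5,1)/26² = (0.1923,0.0385)
o2: d²=34 ≤ ρ²=56; F_rep = 26·(-5,-3)/34² = (-0.1125,-0.0675)
F = F_att + ΣF_rep = (5.0799,9.9710)
Δp = p'−p = (0.5080,0.9971); α = Δx/Fx = (3817/7514) / (19085/3757) = 1/10
check: Δy/Fy = (37461/37570) / (37461/3757) = 1/10 ✓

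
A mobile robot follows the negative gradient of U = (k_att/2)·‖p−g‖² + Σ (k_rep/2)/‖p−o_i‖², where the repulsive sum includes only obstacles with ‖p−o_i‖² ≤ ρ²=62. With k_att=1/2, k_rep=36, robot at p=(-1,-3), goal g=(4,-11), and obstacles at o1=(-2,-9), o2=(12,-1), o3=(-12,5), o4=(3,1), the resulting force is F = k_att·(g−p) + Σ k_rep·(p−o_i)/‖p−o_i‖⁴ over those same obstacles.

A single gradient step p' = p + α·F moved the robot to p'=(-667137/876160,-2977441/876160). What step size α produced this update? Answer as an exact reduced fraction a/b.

α = 1/10

F_att = 1/2·(g−p) = 1/2·(5,-8) = (2.5000,-4.0000)
o1: d²=37 ≤ ρ²=62; F_rep = 36·(1,6)/37² = (0.0263,0.1578)
o2: d²=173 > ρ²=62 → inactive
o3: d²=185 > ρ²=62 → inactive
o4: d²=32 ≤ ρ²=62; F_rep = 36·(-4,-4)/32² = (-0.1406,-0.1406)
F = F_att + ΣF_rep = (2.3857,-3.9828)
Δp = p'−p = (0.2386,-0.3983); α = Δx/Fx = (209023/876160) / (209023/87616) = 1/10
check: Δy/Fy = (-348961/876160) / (-348961/87616) = 1/10 ✓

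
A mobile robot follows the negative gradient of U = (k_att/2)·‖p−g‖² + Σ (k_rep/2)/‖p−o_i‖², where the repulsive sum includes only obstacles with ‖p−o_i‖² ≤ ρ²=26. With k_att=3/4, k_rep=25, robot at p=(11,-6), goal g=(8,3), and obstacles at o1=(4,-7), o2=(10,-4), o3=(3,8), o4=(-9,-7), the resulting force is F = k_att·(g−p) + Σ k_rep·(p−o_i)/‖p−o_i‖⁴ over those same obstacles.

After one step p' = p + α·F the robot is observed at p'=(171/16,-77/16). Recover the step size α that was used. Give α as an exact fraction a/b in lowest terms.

α = 1/4

F_att = 3/4·(g−p) = 3/4·(-3,9) = (-2.2500,6.7500)
o1: d²=50 > ρ²=26 → inactive
o2: d²=5 ≤ ρ²=26; F_rep = 25·(1,-2)/5² = (1.0000,-2.0000)
o3: d²=260 > ρ²=26 → inactive
o4: d²=401 > ρ²=26 → inactive
F = F_att + ΣF_rep = (-1.2500,4.7500)
Δp = p'−p = (-0.3125,1.1875); α = Δx/Fx = (-5/16) / (-5/4) = 1/4
check: Δy/Fy = (19/16) / (19/4) = 1/4 ✓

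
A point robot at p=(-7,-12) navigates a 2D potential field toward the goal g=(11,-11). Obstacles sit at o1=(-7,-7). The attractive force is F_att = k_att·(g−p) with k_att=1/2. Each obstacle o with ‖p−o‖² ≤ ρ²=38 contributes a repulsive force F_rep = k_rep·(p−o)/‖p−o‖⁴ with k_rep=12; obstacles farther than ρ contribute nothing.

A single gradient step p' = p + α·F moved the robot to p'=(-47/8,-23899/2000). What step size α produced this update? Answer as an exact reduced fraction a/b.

F_att = 1/2·(g−p) = 1/2·(18,1) = (9.0000,0.5000)
o1: d²=25 ≤ ρ²=38; F_rep = 12·(0,-5)/25² = (0.0000,-0.0960)
F = F_att + ΣF_rep = (9.0000,0.4040)
Δp = p'−p = (1.1250,0.0505); α = Δx/Fx = (9/8) / (9) = 1/8
check: Δy/Fy = (101/2000) / (101/250) = 1/8 ✓

α = 1/8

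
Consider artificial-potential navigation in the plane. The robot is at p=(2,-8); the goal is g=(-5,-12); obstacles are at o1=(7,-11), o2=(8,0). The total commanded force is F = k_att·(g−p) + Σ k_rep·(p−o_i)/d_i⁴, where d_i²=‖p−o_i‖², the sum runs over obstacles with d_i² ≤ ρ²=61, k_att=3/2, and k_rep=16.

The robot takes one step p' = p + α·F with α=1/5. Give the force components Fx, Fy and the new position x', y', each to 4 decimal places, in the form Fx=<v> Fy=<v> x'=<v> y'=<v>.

Fx=-10.5692 Fy=-5.9585 x'=-0.1138 y'=-9.1917

F_att = 3/2·(g−p) = 3/2·(-7,-4) = (-10.5000,-6.0000)
o1: d²=34 ≤ ρ²=61; F_rep = 16·(-5,3)/34² = (-0.0692,0.0415)
o2: d²=100 > ρ²=61 → inactive
F = F_att + ΣF_rep = (-10.5692,-5.9585)
p' = p + 1/5·F = (-0.1138,-9.1917)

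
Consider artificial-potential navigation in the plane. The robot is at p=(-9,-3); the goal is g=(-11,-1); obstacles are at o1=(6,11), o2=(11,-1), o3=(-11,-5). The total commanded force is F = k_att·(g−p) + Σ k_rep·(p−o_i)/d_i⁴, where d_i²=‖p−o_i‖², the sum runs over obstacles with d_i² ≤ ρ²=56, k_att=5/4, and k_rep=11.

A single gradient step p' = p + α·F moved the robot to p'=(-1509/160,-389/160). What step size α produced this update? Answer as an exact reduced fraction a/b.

F_att = 5/4·(g−p) = 5/4·(-2,2) = (-2.5000,2.5000)
o1: d²=421 > ρ²=56 → inactive
o2: d²=404 > ρ²=56 → inactive
o3: d²=8 ≤ ρ²=56; F_rep = 11·(2,2)/8² = (0.3438,0.3438)
F = F_att + ΣF_rep = (-2.1562,2.8438)
Δp = p'−p = (-0.4313,0.5687); α = Δx/Fx = (-69/160) / (-69/32) = 1/5
check: Δy/Fy = (91/160) / (91/32) = 1/5 ✓

α = 1/5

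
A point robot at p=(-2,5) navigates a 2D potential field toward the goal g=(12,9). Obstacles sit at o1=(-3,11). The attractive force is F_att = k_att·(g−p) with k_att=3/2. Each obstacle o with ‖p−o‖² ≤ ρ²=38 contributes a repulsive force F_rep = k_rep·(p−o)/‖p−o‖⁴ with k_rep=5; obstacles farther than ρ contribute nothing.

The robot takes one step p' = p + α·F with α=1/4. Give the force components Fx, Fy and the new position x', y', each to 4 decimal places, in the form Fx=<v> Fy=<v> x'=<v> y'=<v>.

Fx=21.0037 Fy=5.9781 x'=3.2509 y'=6.4945

F_att = 3/2·(g−p) = 3/2·(14,4) = (21.0000,6.0000)
o1: d²=37 ≤ ρ²=38; F_rep = 5·(1,-6)/37² = (0.0037,-0.0219)
F = F_att + ΣF_rep = (21.0037,5.9781)
p' = p + 1/4·F = (3.2509,6.4945)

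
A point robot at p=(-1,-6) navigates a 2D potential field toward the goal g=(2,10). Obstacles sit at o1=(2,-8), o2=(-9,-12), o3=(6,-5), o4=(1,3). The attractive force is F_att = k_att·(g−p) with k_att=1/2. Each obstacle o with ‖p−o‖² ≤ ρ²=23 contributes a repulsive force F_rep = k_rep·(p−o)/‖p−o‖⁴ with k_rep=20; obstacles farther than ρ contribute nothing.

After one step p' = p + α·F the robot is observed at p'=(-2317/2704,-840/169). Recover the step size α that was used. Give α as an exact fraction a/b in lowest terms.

F_att = 1/2·(g−p) = 1/2·(3,16) = (1.5000,8.0000)
o1: d²=13 ≤ ρ²=23; F_rep = 20·(-3,2)/13² = (-0.3550,0.2367)
o2: d²=100 > ρ²=23 → inactive
o3: d²=50 > ρ²=23 → inactive
o4: d²=85 > ρ²=23 → inactive
F = F_att + ΣF_rep = (1.1450,8.2367)
Δp = p'−p = (0.1431,1.0296); α = Δx/Fx = (387/2704) / (387/338) = 1/8
check: Δy/Fy = (174/169) / (1392/169) = 1/8 ✓

α = 1/8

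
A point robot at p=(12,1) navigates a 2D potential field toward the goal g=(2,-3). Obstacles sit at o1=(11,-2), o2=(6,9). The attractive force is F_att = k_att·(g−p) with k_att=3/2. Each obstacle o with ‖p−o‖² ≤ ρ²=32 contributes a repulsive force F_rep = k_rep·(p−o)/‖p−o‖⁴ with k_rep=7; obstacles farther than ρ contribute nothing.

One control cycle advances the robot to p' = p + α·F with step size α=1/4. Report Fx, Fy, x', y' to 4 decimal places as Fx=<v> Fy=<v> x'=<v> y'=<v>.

F_att = 3/2·(g−p) = 3/2·(-10,-4) = (-15.0000,-6.0000)
o1: d²=10 ≤ ρ²=32; F_rep = 7·(1,3)/10² = (0.0700,0.2100)
o2: d²=100 > ρ²=32 → inactive
F = F_att + ΣF_rep = (-14.9300,-5.7900)
p' = p + 1/4·F = (8.2675,-0.4475)

Fx=-14.9300 Fy=-5.7900 x'=8.2675 y'=-0.4475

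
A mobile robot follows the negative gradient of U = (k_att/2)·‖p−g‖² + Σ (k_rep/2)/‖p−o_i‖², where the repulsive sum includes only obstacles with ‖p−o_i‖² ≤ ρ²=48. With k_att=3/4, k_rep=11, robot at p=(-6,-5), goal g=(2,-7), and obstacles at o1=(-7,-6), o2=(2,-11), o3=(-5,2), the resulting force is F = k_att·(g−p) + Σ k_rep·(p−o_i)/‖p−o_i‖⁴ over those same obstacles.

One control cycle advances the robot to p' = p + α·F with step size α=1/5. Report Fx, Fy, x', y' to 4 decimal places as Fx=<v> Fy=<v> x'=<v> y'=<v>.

F_att = 3/4·(g−p) = 3/4·(8,-2) = (6.0000,-1.5000)
o1: d²=2 ≤ ρ²=48; F_rep = 11·(1,1)/2² = (2.7500,2.7500)
o2: d²=100 > ρ²=48 → inactive
o3: d²=50 > ρ²=48 → inactive
F = F_att + ΣF_rep = (8.7500,1.2500)
p' = p + 1/5·F = (-4.2500,-4.7500)

Fx=8.7500 Fy=1.2500 x'=-4.2500 y'=-4.7500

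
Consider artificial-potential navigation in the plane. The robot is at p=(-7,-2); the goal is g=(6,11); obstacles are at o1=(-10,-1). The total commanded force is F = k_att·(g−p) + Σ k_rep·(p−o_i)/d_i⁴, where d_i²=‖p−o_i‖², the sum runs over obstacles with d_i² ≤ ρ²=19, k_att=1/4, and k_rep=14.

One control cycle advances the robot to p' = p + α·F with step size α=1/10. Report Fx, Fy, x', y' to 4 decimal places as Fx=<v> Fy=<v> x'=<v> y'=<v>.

F_att = 1/4·(g−p) = 1/4·(13,13) = (3.2500,3.2500)
o1: d²=10 ≤ ρ²=19; F_rep = 14·(3,-1)/10² = (0.4200,-0.1400)
F = F_att + ΣF_rep = (3.6700,3.1100)
p' = p + 1/10·F = (-6.6330,-1.6890)

Fx=3.6700 Fy=3.1100 x'=-6.6330 y'=-1.6890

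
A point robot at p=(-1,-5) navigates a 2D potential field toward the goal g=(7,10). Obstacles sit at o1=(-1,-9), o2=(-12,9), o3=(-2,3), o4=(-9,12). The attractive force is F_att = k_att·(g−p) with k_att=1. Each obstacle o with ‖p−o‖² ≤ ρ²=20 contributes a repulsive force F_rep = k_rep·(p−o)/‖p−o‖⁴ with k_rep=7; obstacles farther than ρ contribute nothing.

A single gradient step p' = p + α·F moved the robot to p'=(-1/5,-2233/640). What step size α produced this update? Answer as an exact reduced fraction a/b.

F_att = 1·(g−p) = 1·(8,15) = (8.0000,15.0000)
o1: d²=16 ≤ ρ²=20; F_rep = 7·(0,4)/16² = (0.0000,0.1094)
o2: d²=317 > ρ²=20 → inactive
o3: d²=65 > ρ²=20 → inactive
o4: d²=353 > ρ²=20 → inactive
F = F_att + ΣF_rep = (8.0000,15.1094)
Δp = p'−p = (0.8000,1.5109); α = Δx/Fx = (4/5) / (8) = 1/10
check: Δy/Fy = (967/640) / (967/64) = 1/10 ✓

α = 1/10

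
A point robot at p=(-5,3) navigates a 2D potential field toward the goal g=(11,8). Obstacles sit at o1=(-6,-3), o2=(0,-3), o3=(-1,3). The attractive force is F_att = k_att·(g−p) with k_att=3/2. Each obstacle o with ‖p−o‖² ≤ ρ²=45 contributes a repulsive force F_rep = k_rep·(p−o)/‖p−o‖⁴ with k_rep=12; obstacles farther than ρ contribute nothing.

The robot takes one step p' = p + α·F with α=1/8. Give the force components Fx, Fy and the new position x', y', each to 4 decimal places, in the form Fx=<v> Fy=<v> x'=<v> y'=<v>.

Fx=23.8213 Fy=7.5526 x'=-2.0223 y'=3.9441

F_att = 3/2·(g−p) = 3/2·(16,5) = (24.0000,7.5000)
o1: d²=37 ≤ ρ²=45; F_rep = 12·(1,6)/37² = (0.0088,0.0526)
o2: d²=61 > ρ²=45 → inactive
o3: d²=16 ≤ ρ²=45; F_rep = 12·(-4,0)/16² = (-0.1875,0.0000)
F = F_att + ΣF_rep = (23.8213,7.5526)
p' = p + 1/8·F = (-2.0223,3.9441)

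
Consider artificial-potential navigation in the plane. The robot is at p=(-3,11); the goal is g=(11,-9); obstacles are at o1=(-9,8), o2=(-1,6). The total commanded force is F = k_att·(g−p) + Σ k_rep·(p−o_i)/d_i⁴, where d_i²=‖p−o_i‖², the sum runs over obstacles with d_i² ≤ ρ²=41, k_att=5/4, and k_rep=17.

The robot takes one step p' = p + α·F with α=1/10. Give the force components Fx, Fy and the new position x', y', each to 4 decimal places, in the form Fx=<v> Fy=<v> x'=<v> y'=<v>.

Fx=17.4596 Fy=-24.8989 x'=-1.2540 y'=8.5101

F_att = 5/4·(g−p) = 5/4·(14,-20) = (17.5000,-25.0000)
o1: d²=45 > ρ²=41 → inactive
o2: d²=29 ≤ ρ²=41; F_rep = 17·(-2,5)/29² = (-0.0404,0.1011)
F = F_att + ΣF_rep = (17.4596,-24.8989)
p' = p + 1/10·F = (-1.2540,8.5101)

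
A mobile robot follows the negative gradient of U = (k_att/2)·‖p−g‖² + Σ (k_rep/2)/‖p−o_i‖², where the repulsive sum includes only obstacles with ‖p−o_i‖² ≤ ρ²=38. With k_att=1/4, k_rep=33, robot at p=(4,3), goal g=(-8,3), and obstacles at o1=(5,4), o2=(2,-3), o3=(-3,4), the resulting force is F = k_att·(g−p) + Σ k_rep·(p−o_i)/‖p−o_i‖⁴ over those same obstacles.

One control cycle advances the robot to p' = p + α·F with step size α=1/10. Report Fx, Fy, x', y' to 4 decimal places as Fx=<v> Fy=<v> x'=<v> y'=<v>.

Fx=-11.2500 Fy=-8.2500 x'=2.8750 y'=2.1750

F_att = 1/4·(g−p) = 1/4·(-12,0) = (-3.0000,0.0000)
o1: d²=2 ≤ ρ²=38; F_rep = 33·(-1,-1)/2² = (-8.2500,-8.2500)
o2: d²=40 > ρ²=38 → inactive
o3: d²=50 > ρ²=38 → inactive
F = F_att + ΣF_rep = (-11.2500,-8.2500)
p' = p + 1/10·F = (2.8750,2.1750)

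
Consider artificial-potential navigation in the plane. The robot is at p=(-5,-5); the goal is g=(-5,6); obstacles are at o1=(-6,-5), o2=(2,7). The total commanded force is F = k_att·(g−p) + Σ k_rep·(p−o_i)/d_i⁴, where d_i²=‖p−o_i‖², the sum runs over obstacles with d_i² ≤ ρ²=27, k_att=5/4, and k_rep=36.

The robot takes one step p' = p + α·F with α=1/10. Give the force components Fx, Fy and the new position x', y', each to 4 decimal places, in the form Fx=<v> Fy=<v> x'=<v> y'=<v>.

Fx=36.0000 Fy=13.7500 x'=-1.4000 y'=-3.6250

F_att = 5/4·(g−p) = 5/4·(0,11) = (0.0000,13.7500)
o1: d²=1 ≤ ρ²=27; F_rep = 36·(1,0)/1² = (36.0000,0.0000)
o2: d²=193 > ρ²=27 → inactive
F = F_att + ΣF_rep = (36.0000,13.7500)
p' = p + 1/10·F = (-1.4000,-3.6250)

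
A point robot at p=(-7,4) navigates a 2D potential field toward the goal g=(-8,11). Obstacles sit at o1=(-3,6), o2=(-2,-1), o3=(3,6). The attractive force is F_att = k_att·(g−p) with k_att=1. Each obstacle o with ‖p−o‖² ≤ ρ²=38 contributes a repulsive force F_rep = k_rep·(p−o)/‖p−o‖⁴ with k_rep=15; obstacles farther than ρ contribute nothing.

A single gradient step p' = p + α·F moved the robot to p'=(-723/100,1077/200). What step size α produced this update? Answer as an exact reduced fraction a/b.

α = 1/5

F_att = 1·(g−p) = 1·(-1,7) = (-1.0000,7.0000)
o1: d²=20 ≤ ρ²=38; F_rep = 15·(-4,-2)/20² = (-0.1500,-0.0750)
o2: d²=50 > ρ²=38 → inactive
o3: d²=104 > ρ²=38 → inactive
F = F_att + ΣF_rep = (-1.1500,6.9250)
Δp = p'−p = (-0.2300,1.3850); α = Δx/Fx = (-23/100) / (-23/20) = 1/5
check: Δy/Fy = (277/200) / (277/40) = 1/5 ✓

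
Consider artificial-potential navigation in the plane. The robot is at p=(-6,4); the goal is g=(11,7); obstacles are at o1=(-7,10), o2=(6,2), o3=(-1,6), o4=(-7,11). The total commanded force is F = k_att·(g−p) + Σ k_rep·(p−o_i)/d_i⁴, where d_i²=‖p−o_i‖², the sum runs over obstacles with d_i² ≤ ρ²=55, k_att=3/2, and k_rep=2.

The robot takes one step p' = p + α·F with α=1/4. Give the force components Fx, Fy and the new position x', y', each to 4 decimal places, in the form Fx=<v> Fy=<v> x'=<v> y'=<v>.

Fx=25.4904 Fy=4.4809 x'=0.3726 y'=5.1202

F_att = 3/2·(g−p) = 3/2·(17,3) = (25.5000,4.5000)
o1: d²=37 ≤ ρ²=55; F_rep = 2·(1,-6)/37² = (0.0015,-0.0088)
o2: d²=148 > ρ²=55 → inactive
o3: d²=29 ≤ ρ²=55; F_rep = 2·(-5,-2)/29² = (-0.0119,-0.0048)
o4: d²=50 ≤ ρ²=55; F_rep = 2·(1,-7)/50² = (0.0008,-0.0056)
F = F_att + ΣF_rep = (25.4904,4.4809)
p' = p + 1/4·F = (0.3726,5.1202)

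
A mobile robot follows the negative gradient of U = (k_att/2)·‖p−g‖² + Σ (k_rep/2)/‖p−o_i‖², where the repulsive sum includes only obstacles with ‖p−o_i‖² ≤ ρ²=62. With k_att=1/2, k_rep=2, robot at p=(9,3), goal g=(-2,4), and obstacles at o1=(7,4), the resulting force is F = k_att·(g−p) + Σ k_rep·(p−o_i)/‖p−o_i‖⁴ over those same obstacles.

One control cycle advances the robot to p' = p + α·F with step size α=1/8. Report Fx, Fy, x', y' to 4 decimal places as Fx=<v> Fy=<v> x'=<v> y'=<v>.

F_att = 1/2·(g−p) = 1/2·(-11,1) = (-5.5000,0.5000)
o1: d²=5 ≤ ρ²=62; F_rep = 2·(2,-1)/5² = (0.1600,-0.0800)
F = F_att + ΣF_rep = (-5.3400,0.4200)
p' = p + 1/8·F = (8.3325,3.0525)

Fx=-5.3400 Fy=0.4200 x'=8.3325 y'=3.0525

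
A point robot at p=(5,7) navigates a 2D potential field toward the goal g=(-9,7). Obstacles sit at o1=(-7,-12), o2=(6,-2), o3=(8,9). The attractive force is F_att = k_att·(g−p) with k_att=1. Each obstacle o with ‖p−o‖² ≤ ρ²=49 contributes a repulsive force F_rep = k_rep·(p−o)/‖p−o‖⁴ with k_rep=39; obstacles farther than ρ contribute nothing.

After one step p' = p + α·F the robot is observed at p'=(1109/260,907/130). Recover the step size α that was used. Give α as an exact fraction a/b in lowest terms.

F_att = 1·(g−p) = 1·(-14,0) = (-14.0000,0.0000)
o1: d²=505 > ρ²=49 → inactive
o2: d²=82 > ρ²=49 → inactive
o3: d²=13 ≤ ρ²=49; F_rep = 39·(-3,-2)/13² = (-0.6923,-0.4615)
F = F_att + ΣF_rep = (-14.6923,-0.4615)
Δp = p'−p = (-0.7346,-0.0231); α = Δx/Fx = (-191/260) / (-191/13) = 1/20
check: Δy/Fy = (-3/130) / (-6/13) = 1/20 ✓

α = 1/20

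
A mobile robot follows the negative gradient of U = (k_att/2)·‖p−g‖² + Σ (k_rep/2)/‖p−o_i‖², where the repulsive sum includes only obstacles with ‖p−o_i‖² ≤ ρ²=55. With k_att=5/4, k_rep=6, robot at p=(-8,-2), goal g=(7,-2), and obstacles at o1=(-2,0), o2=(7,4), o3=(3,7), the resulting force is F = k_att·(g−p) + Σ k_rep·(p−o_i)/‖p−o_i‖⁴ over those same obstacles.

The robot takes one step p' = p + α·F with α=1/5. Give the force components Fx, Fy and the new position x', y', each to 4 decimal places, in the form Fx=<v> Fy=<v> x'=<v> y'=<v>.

Fx=18.7275 Fy=-0.0075 x'=-4.2545 y'=-2.0015

F_att = 5/4·(g−p) = 5/4·(15,0) = (18.7500,0.0000)
o1: d²=40 ≤ ρ²=55; F_rep = 6·(-6,-2)/40² = (-0.0225,-0.0075)
o2: d²=261 > ρ²=55 → inactive
o3: d²=202 > ρ²=55 → inactive
F = F_att + ΣF_rep = (18.7275,-0.0075)
p' = p + 1/5·F = (-4.2545,-2.0015)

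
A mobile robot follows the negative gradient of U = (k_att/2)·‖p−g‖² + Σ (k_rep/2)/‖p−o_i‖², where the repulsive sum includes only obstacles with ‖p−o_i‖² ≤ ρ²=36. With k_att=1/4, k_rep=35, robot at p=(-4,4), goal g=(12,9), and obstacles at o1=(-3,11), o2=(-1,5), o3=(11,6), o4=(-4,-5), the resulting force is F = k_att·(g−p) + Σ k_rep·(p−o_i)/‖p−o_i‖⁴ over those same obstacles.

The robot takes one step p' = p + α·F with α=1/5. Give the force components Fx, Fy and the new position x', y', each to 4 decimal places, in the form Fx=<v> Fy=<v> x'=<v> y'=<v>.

Fx=2.9500 Fy=0.9000 x'=-3.4100 y'=4.1800

F_att = 1/4·(g−p) = 1/4·(16,5) = (4.0000,1.2500)
o1: d²=50 > ρ²=36 → inactive
o2: d²=10 ≤ ρ²=36; F_rep = 35·(-3,-1)/10² = (-1.0500,-0.3500)
o3: d²=229 > ρ²=36 → inactive
o4: d²=81 > ρ²=36 → inactive
F = F_att + ΣF_rep = (2.9500,0.9000)
p' = p + 1/5·F = (-3.4100,4.1800)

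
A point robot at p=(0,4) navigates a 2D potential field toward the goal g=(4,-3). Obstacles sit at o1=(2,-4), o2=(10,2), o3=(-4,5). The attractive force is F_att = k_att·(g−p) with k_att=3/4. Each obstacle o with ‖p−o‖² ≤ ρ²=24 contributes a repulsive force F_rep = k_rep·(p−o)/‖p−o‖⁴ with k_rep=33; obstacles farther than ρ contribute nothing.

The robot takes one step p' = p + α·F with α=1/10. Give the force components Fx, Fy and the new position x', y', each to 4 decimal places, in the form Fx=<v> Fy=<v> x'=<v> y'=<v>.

F_att = 3/4·(g−p) = 3/4·(4,-7) = (3.0000,-5.2500)
o1: d²=68 > ρ²=24 → inactive
o2: d²=104 > ρ²=24 → inactive
o3: d²=17 ≤ ρ²=24; F_rep = 33·(4,-1)/17² = (0.4567,-0.1142)
F = F_att + ΣF_rep = (3.4567,-5.3642)
p' = p + 1/10·F = (0.3457,3.4636)

Fx=3.4567 Fy=-5.3642 x'=0.3457 y'=3.4636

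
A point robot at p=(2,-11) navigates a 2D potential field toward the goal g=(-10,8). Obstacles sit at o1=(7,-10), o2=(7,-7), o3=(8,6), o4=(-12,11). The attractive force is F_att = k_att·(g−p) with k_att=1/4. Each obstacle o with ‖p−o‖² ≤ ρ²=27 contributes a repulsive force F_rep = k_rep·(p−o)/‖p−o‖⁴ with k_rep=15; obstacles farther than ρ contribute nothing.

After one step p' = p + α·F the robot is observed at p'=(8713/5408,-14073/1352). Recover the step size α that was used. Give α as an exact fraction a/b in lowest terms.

α = 1/8

F_att = 1/4·(g−p) = 1/4·(-12,19) = (-3.0000,4.7500)
o1: d²=26 ≤ ρ²=27; F_rep = 15·(-5,-1)/26² = (-0.1109,-0.0222)
o2: d²=41 > ρ²=27 → inactive
o3: d²=325 > ρ²=27 → inactive
o4: d²=680 > ρ²=27 → inactive
F = F_att + ΣF_rep = (-3.1109,4.7278)
Δp = p'−p = (-0.3889,0.5910); α = Δx/Fx = (-2103/5408) / (-2103/676) = 1/8
check: Δy/Fy = (799/1352) / (799/169) = 1/8 ✓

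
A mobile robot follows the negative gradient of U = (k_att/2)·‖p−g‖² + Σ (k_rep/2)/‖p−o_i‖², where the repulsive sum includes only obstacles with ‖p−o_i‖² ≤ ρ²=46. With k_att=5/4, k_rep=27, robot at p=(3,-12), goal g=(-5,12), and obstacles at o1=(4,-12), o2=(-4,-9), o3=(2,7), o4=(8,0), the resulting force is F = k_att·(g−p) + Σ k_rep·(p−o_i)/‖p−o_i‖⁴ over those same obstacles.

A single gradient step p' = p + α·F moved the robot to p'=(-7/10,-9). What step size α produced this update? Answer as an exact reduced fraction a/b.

F_att = 5/4·(g−p) = 5/4·(-8,24) = (-10.0000,30.0000)
o1: d²=1 ≤ ρ²=46; F_rep = 27·(-1,0)/1² = (-27.0000,0.0000)
o2: d²=58 > ρ²=46 → inactive
o3: d²=362 > ρ²=46 → inactive
o4: d²=169 > ρ²=46 → inactive
F = F_att + ΣF_rep = (-37.0000,30.0000)
Δp = p'−p = (-3.7000,3.0000); α = Δx/Fx = (-37/10) / (-37) = 1/10
check: Δy/Fy = (3) / (30) = 1/10 ✓

α = 1/10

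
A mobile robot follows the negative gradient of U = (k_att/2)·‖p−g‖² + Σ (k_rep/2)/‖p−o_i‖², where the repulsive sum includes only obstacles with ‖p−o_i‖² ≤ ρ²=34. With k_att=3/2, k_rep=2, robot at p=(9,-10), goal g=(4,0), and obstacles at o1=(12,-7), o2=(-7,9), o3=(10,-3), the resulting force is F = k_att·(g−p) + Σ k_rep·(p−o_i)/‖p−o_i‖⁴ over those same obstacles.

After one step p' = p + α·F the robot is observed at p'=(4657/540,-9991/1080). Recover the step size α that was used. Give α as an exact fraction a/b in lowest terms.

α = 1/20

F_att = 3/2·(g−p) = 3/2·(-5,10) = (-7.5000,15.0000)
o1: d²=18 ≤ ρ²=34; F_rep = 2·(-3,-3)/18² = (-0.0185,-0.0185)
o2: d²=617 > ρ²=34 → inactive
o3: d²=50 > ρ²=34 → inactive
F = F_att + ΣF_rep = (-7.5185,14.9815)
Δp = p'−p = (-0.3759,0.7491); α = Δx/Fx = (-203/540) / (-203/27) = 1/20
check: Δy/Fy = (809/1080) / (809/54) = 1/20 ✓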